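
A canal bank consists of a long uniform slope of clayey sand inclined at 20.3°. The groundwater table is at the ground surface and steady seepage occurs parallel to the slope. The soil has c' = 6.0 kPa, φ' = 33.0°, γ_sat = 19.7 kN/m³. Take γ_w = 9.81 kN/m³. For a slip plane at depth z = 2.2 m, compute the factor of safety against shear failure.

With seepage parallel to the slope and the water table at the surface, the effective normal stress on the slip plane uses the buoyant unit weight γ' = γ_sat − γ_w while the driving shear stress uses γ_sat:
FS = [c' + γ' z cos²β tanφ'] / [γ_sat z sinβ cosβ]
γ' = 19.7 − 9.81 = 9.89 kN/m³
Numerator = 6.0 + 9.89·2.2·cos²20.3°·tan33.0° = 6.0 + 9.89·2.2·0.8796·0.6494 = 18.429 kPa
Denominator = 19.7·2.2·sin20.3°·cos20.3° = 19.7·2.2·0.3469·0.9379 = 14.102 kPa
FS = 18.429 / 14.102 = 1.307

FS = 1.31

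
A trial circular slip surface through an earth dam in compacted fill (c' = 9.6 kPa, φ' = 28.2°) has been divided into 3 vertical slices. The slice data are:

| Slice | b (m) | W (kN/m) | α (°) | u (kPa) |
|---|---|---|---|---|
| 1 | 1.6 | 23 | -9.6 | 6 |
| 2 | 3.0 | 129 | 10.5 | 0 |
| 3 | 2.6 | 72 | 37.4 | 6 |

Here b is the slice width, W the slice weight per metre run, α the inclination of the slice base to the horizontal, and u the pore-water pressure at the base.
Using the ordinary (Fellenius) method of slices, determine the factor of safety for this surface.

Ordinary method of slices: FS = Σ[c'·Δl_i + (W_i cosα_i − u_i·Δl_i)·tanφ'] / Σ W_i sinα_i, with Δl_i = b_i / cosα_i.
Slice 1: Δl = 1.6/cos(-9.6°) = 1.623 m; N'_1 = 23·cos(-9.6°) − 6·1.623 = 12.9; c'Δl = 15.58; W sinα = -3.8
Slice 2: Δl = 3.0/cos10.5° = 3.051 m; N'_2 = 129·cos10.5° − 0·3.051 = 126.8; c'Δl = 29.29; W sinα = 23.5
Slice 3: Δl = 2.6/cos37.4° = 3.273 m; N'_3 = 72·cos37.4° − 6·3.273 = 37.6; c'Δl = 31.42; W sinα = 43.7
Σc'Δl = 76.3 kN/m; ΣN' = 177.3 kN/m; ΣW sinα = 63.4 kN/m
Resisting = 76.3 + 177.3·tan28.2° = 76.3 + 95.1 = 171.4 kN/m
FS = 171.4 / 63.4 = 2.703

FS = 2.70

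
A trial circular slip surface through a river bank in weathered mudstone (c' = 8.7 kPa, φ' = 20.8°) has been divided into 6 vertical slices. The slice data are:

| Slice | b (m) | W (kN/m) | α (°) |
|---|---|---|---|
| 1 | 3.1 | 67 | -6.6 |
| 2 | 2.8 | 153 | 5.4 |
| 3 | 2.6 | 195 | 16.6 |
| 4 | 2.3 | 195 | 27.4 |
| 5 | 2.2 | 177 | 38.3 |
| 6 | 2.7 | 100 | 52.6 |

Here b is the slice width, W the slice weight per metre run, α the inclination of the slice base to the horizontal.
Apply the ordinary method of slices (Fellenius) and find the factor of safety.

Ordinary method of slices: FS = Σ[c'·Δl_i + (W_i cosα_i)·tanφ'] / Σ W_i sinα_i, with Δl_i = b_i / cosα_i.
Slice 1: Δl = 3.1/cos(-6.6°) = 3.121 m; N'_1 = 67·cos(-6.6°) = 66.6; c'Δl = 27.15; W sinα = -7.7
Slice 2: Δl = 2.8/cos5.4° = 2.812 m; N'_2 = 153·cos5.4° = 152.3; c'Δl = 24.47; W sinα = 14.4
Slice 3: Δl = 2.6/cos16.6° = 2.713 m; N'_3 = 195·cos16.6° = 186.9; c'Δl = 23.60; W sinα = 55.7
Slice 4: Δl = 2.3/cos27.4° = 2.591 m; N'_4 = 195·cos27.4° = 173.1; c'Δl = 22.54; W sinα = 89.7
Slice 5: Δl = 2.2/cos38.3° = 2.803 m; N'_5 = 177·cos38.3° = 138.9; c'Δl = 24.39; W sinα = 109.7
Slice 6: Δl = 2.7/cos52.6° = 4.445 m; N'_6 = 100·cos52.6° = 60.7; c'Δl = 38.67; W sinα = 79.4
Σc'Δl = 160.8 kN/m; ΣN' = 778.5 kN/m; ΣW sinα = 341.3 kN/m
Resisting = 160.8 + 778.5·tan20.8° = 160.8 + 295.7 = 456.6 kN/m
FS = 456.6 / 341.3 = 1.338

FS = 1.34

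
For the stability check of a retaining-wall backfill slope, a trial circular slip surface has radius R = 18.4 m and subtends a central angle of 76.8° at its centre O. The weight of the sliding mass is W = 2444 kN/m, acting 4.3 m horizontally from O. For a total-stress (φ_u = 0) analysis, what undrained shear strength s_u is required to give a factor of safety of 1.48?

s_u = 34.3 kPa

FS = s_u·L_a·R / (W·d), so s_u = FS·W·d / (L_a·R).
Arc length L_a = R·θ = 18.4·(76.8°·π/180) = 18.4·1.3404 = 24.66 m
s_u = 1.48·2444·4.3 / (24.66·18.4) = 15553.6 / 453.81 = 34.27 kPa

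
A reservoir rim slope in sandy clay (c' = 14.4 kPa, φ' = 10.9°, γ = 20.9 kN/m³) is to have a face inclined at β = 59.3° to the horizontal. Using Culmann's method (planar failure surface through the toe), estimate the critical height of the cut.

Culmann's analysis gives the critical failure plane at α_cr = (β + φ')/2 = (59.3 + 10.9)/2 = 35.1°, and the critical height
H_c = (4c'/γ) · sinβ cosφ' / [1 − cos(β − φ')]
    = (4·14.4/20.9) · sin59.3°·cos10.9° / [1 − cos(48.4°)]
    = 2.756 · 0.8599·0.9820 / [1 − 0.6639]
    = 2.756 · 0.8443 / 0.3361
    = 6.92 m

H_c = 6.92 m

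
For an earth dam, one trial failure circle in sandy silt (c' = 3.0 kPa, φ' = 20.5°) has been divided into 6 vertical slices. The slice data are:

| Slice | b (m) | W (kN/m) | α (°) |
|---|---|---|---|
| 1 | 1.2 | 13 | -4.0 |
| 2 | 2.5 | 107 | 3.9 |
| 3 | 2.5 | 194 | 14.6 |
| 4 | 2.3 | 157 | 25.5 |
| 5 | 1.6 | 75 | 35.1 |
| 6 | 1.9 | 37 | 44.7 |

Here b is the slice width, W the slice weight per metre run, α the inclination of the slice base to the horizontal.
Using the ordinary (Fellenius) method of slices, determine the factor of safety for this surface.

FS = 1.26

Ordinary method of slices: FS = Σ[c'·Δl_i + (W_i cosα_i)·tanφ'] / Σ W_i sinα_i, with Δl_i = b_i / cosα_i.
Slice 1: Δl = 1.2/cos(-4.0°) = 1.203 m; N'_1 = 13·cos(-4.0°) = 13.0; c'Δl = 3.61; W sinα = -0.9
Slice 2: Δl = 2.5/cos3.9° = 2.506 m; N'_2 = 107·cos3.9° = 106.8; c'Δl = 7.52; W sinα = 7.3
Slice 3: Δl = 2.5/cos14.6° = 2.583 m; N'_3 = 194·cos14.6° = 187.7; c'Δl = 7.75; W sinα = 48.9
Slice 4: Δl = 2.3/cos25.5° = 2.548 m; N'_4 = 157·cos25.5° = 141.7; c'Δl = 7.64; W sinα = 67.6
Slice 5: Δl = 1.6/cos35.1° = 1.956 m; N'_5 = 75·cos35.1° = 61.4; c'Δl = 5.87; W sinα = 43.1
Slice 6: Δl = 1.9/cos44.7° = 2.673 m; N'_6 = 37·cos44.7° = 26.3; c'Δl = 8.02; W sinα = 26.0
Σc'Δl = 40.4 kN/m; ΣN' = 536.8 kN/m; ΣW sinα = 192.0 kN/m
Resisting = 40.4 + 536.8·tan20.5° = 40.4 + 200.7 = 241.1 kN/m
FS = 241.1 / 192.0 = 1.256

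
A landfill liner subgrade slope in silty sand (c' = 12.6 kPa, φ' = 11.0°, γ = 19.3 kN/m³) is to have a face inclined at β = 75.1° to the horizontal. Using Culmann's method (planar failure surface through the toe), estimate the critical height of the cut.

H_c = 4.40 m

Culmann's analysis gives the critical failure plane at α_cr = (β + φ')/2 = (75.1 + 11.0)/2 = 43.0°, and the critical height
H_c = (4c'/γ) · sinβ cosφ' / [1 − cos(β − φ')]
    = (4·12.6/19.3) · sin75.1°·cos11.0° / [1 − cos(64.1°)]
    = 2.611 · 0.9664·0.9816 / [1 − 0.4368]
    = 2.611 · 0.9486 / 0.5632
    = 4.40 m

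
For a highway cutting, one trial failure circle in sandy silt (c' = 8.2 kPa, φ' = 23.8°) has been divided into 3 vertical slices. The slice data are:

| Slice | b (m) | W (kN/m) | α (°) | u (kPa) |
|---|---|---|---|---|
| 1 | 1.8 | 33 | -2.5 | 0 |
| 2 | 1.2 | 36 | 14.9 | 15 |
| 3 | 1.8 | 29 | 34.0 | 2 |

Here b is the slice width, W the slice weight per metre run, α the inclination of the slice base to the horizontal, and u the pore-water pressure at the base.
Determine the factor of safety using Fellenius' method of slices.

Ordinary method of slices: FS = Σ[c'·Δl_i + (W_i cosα_i − u_i·Δl_i)·tanφ'] / Σ W_i sinα_i, with Δl_i = b_i / cosα_i.
Slice 1: Δl = 1.8/cos(-2.5°) = 1.802 m; N'_1 = 33·cos(-2.5°) − 0·1.802 = 33.0; c'Δl = 14.77; W sinα = -1.4
Slice 2: Δl = 1.2/cos14.9° = 1.242 m; N'_2 = 36·cos14.9° − 15·1.242 = 16.2; c'Δl = 10.18; W sinα = 9.3
Slice 3: Δl = 1.8/cos34.0° = 2.171 m; N'_3 = 29·cos34.0° − 2·2.171 = 19.7; c'Δl = 17.80; W sinα = 16.2
Σc'Δl = 42.8 kN/m; ΣN' = 68.8 kN/m; ΣW sinα = 24.0 kN/m
Resisting = 42.8 + 68.8·tan23.8° = 42.8 + 30.4 = 73.1 kN/m
FS = 73.1 / 24.0 = 3.042

FS = 3.04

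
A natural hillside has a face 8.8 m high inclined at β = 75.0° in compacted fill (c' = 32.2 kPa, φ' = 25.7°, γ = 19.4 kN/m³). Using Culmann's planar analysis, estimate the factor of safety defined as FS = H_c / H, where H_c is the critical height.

FS = 1.89

H_c = (4c'/γ) · sinβ cosφ' / [1 − cos(β − φ')]
    = (4·32.2/19.4) · sin75.0°·cos25.7° / [1 − cos49.3°]
    = 6.639 · 0.8704 / 0.3479 = 16.61 m
FS = H_c / H = 16.61 / 8.8 = 1.887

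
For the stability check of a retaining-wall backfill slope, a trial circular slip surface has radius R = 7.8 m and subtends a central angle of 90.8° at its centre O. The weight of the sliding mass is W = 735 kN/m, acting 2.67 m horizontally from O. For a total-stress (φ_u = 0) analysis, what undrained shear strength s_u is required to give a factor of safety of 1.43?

FS = s_u·L_a·R / (W·d), so s_u = FS·W·d / (L_a·R).
Arc length L_a = R·θ = 7.8·(90.8°·π/180) = 7.8·1.5848 = 12.36 m
s_u = 1.43·735·2.67 / (12.36·7.8) = 2806.3 / 96.42 = 29.11 kPa

s_u = 29.1 kPa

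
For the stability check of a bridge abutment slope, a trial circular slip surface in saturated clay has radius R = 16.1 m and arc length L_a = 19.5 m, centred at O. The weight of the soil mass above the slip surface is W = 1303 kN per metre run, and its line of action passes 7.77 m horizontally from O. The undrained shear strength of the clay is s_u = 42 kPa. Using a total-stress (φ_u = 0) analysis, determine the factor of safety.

Taking moments about the centre O, the resisting moment is provided by the undrained shear strength acting along the arc:
M_R = s_u·L_a·R = 42·19.50·16.1 = 13185.9 kN·m/m
M_D = W·d = 1303·7.77 = 10124.3 kN·m/m
FS = M_R / M_D = 13185.9 / 10124.3 = 1.302

FS = 1.30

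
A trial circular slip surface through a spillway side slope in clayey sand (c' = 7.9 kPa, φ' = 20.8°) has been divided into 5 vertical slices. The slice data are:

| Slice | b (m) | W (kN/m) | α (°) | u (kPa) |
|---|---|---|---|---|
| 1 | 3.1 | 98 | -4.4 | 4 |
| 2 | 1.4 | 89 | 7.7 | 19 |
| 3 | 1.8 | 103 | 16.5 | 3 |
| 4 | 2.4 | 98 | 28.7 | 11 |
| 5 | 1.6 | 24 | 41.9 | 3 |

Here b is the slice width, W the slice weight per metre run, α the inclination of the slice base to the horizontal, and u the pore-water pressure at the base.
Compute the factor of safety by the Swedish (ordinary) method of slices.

FS = 2.13

Ordinary method of slices: FS = Σ[c'·Δl_i + (W_i cosα_i − u_i·Δl_i)·tanφ'] / Σ W_i sinα_i, with Δl_i = b_i / cosα_i.
Slice 1: Δl = 3.1/cos(-4.4°) = 3.109 m; N'_1 = 98·cos(-4.4°) − 4·3.109 = 85.3; c'Δl = 24.56; W sinα = -7.5
Slice 2: Δl = 1.4/cos7.7° = 1.413 m; N'_2 = 89·cos7.7° − 19·1.413 = 61.4; c'Δl = 11.16; W sinα = 11.9
Slice 3: Δl = 1.8/cos16.5° = 1.877 m; N'_3 = 103·cos16.5° − 3·1.877 = 93.1; c'Δl = 14.83; W sinα = 29.3
Slice 4: Δl = 2.4/cos28.7° = 2.736 m; N'_4 = 98·cos28.7° − 11·2.736 = 55.9; c'Δl = 21.62; W sinα = 47.1
Slice 5: Δl = 1.6/cos41.9° = 2.150 m; N'_5 = 24·cos41.9° − 3·2.150 = 11.4; c'Δl = 16.98; W sinα = 16.0
Σc'Δl = 89.2 kN/m; ΣN' = 307.0 kN/m; ΣW sinα = 96.7 kN/m
Resisting = 89.2 + 307.0·tan20.8° = 89.2 + 116.6 = 205.8 kN/m
FS = 205.8 / 96.7 = 2.127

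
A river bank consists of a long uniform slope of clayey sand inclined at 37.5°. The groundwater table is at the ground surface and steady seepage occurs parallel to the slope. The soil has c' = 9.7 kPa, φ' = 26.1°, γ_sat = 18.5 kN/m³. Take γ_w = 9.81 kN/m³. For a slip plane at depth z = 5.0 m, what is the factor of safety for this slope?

With seepage parallel to the slope and the water table at the surface, the effective normal stress on the slip plane uses the buoyant unit weight γ' = γ_sat − γ_w while the driving shear stress uses γ_sat:
FS = [c' + γ' z cos²β tanφ'] / [γ_sat z sinβ cosβ]
γ' = 18.5 − 9.81 = 8.69 kN/m³
Numerator = 9.7 + 8.69·5.0·cos²37.5°·tan26.1° = 9.7 + 8.69·5.0·0.6294·0.4899 = 23.098 kPa
Denominator = 18.5·5.0·sin37.5°·cos37.5° = 18.5·5.0·0.6088·0.7934 = 44.674 kPa
FS = 23.098 / 44.674 = 0.517

FS = 0.52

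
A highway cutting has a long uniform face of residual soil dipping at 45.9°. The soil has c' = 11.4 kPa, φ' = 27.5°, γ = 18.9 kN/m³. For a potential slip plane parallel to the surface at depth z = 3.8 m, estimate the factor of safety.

FS = 0.82

For an infinite slope with a slip plane parallel to the surface (no pore pressure): FS = [c' + γz cos²β tanφ'] / [γz sinβ cosβ].
γz = 18.9·3.8 = 71.82 kN/m²
Numerator = 11.4 + 71.82·cos²45.9°·tan27.5° = 11.4 + 71.82·0.4843·0.5206 = 29.506 kPa
Denominator = 71.82·sin45.9°·cos45.9° = 71.82·0.7181·0.6959 = 35.892 kPa
FS = 29.506 / 35.892 = 0.822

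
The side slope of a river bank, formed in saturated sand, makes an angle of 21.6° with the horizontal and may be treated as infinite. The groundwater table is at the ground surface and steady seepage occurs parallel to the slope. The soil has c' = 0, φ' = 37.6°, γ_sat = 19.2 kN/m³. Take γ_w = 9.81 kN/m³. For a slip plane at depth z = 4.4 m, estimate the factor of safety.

FS = 0.95

With seepage parallel to the slope and the water table at the surface, the effective normal stress on the slip plane uses the buoyant unit weight γ' = γ_sat − γ_w while the driving shear stress uses γ_sat:
FS = [c' + γ' z cos²β tanφ'] / [γ_sat z sinβ cosβ]
(For c' = 0 this reduces to FS = (γ'/γ_sat)·tanφ'/tanβ.)
γ' = 19.2 − 9.81 = 9.39 kN/m³
Numerator = 0.0 + 9.39·4.4·cos²21.6°·tan37.6° = 0.0 + 9.39·4.4·0.8645·0.7701 = 27.506 kPa
Denominator = 19.2·4.4·sin21.6°·cos21.6° = 19.2·4.4·0.3681·0.9298 = 28.915 kPa
FS = 27.506 / 28.915 = 0.951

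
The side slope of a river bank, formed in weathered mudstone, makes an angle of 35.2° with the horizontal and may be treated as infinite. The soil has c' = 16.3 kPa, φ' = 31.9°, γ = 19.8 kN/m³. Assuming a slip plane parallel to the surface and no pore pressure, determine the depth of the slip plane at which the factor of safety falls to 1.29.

z = 4.29 m

Setting FS = 1.29 in FS = [c' + γz cos²β tanφ'] / [γz sinβ cosβ] and solving for z:
z = c' / [γ cosβ (FS·sinβ − cosβ·tanφ')]
  = 16.3 / [19.8·cos35.2°·(1.29·sin35.2° − cos35.2°·tan31.9°)]
  = 16.3 / [19.8·0.8171·(1.29·0.5764 − 0.8171·0.6224)]
  = 16.3 / 3.8017 = 4.288 m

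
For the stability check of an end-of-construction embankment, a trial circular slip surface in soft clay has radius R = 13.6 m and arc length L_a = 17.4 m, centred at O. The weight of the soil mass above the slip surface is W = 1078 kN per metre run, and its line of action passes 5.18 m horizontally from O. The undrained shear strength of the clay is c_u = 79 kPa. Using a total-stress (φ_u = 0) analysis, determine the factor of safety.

Taking moments about the centre O, the resisting moment is provided by the undrained shear strength acting along the arc:
M_R = c_u·L_a·R = 79·17.40·13.6 = 18694.6 kN·m/m
M_D = W·d = 1078·5.18 = 5584.0 kN·m/m
FS = M_R / M_D = 18694.6 / 5584.0 = 3.348

FS = 3.35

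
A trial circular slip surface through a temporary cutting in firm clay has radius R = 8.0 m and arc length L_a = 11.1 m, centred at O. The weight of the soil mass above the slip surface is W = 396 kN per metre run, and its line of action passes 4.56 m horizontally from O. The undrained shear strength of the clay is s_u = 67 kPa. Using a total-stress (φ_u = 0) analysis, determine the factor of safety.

FS = 3.29

Taking moments about the centre O, the resisting moment is provided by the undrained shear strength acting along the arc:
M_R = s_u·L_a·R = 67·11.10·8.0 = 5949.6 kN·m/m
M_D = W·d = 396·4.56 = 1805.8 kN·m/m
FS = M_R / M_D = 5949.6 / 1805.8 = 3.295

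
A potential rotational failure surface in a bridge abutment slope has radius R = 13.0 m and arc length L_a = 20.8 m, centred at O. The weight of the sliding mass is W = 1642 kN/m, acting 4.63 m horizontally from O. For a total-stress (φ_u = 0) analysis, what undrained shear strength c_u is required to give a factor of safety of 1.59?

c_u = 44.7 kPa

FS = c_u·L_a·R / (W·d), so c_u = FS·W·d / (L_a·R).
c_u = 1.59·1642·4.63 / (20.80·13.0) = 12087.9 / 270.40 = 44.70 kPa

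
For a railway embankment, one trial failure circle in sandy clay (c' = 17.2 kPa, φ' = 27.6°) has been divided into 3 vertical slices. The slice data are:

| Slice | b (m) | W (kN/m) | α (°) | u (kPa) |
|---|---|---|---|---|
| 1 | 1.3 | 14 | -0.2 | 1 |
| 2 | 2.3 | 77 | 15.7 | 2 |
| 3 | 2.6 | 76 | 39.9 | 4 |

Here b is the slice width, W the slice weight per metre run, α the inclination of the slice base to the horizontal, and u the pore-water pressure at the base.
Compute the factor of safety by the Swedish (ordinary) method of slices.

Ordinary method of slices: FS = Σ[c'·Δl_i + (W_i cosα_i − u_i·Δl_i)·tanφ'] / Σ W_i sinα_i, with Δl_i = b_i / cosα_i.
Slice 1: Δl = 1.3/cos(-0.2°) = 1.300 m; N'_1 = 14·cos(-0.2°) − 1·1.300 = 12.7; c'Δl = 22.36; W sinα = -0.0
Slice 2: Δl = 2.3/cos15.7° = 2.389 m; N'_2 = 77·cos15.7° − 2·2.389 = 69.3; c'Δl = 41.09; W sinα = 20.8
Slice 3: Δl = 2.6/cos39.9° = 3.389 m; N'_3 = 76·cos39.9° − 4·3.389 = 44.7; c'Δl = 58.29; W sinα = 48.8
Σc'Δl = 121.7 kN/m; ΣN' = 126.8 kN/m; ΣW sinα = 69.5 kN/m
Resisting = 121.7 + 126.8·tan27.6° = 121.7 + 66.3 = 188.0 kN/m
FS = 188.0 / 69.5 = 2.704

FS = 2.70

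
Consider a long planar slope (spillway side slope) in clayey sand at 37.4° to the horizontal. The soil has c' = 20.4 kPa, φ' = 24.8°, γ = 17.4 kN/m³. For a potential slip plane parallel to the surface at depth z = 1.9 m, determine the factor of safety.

For an infinite slope with a slip plane parallel to the surface (no pore pressure): FS = [c' + γz cos²β tanφ'] / [γz sinβ cosβ].
γz = 17.4·1.9 = 33.06 kN/m²
Numerator = 20.4 + 33.06·cos²37.4°·tan24.8° = 20.4 + 33.06·0.6311·0.4621 = 30.041 kPa
Denominator = 33.06·sin37.4°·cos37.4° = 33.06·0.6074·0.7944 = 15.952 kPa
FS = 30.041 / 15.952 = 1.883

FS = 1.88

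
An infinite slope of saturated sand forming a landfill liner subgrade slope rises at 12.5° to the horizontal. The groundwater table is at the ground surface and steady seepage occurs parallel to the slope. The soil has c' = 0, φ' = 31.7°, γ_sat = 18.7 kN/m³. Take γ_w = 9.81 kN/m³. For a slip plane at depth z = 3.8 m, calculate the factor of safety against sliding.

FS = 1.32

With seepage parallel to the slope and the water table at the surface, the effective normal stress on the slip plane uses the buoyant unit weight γ' = γ_sat − γ_w while the driving shear stress uses γ_sat:
FS = [c' + γ' z cos²β tanφ'] / [γ_sat z sinβ cosβ]
(For c' = 0 this reduces to FS = (γ'/γ_sat)·tanφ'/tanβ.)
γ' = 18.7 − 9.81 = 8.89 kN/m³
Numerator = 0.0 + 8.89·3.8·cos²12.5°·tan31.7° = 0.0 + 8.89·3.8·0.9532·0.6176 = 19.887 kPa
Denominator = 18.7·3.8·sin12.5°·cos12.5° = 18.7·3.8·0.2164·0.9763 = 15.016 kPa
FS = 19.887 / 15.016 = 1.324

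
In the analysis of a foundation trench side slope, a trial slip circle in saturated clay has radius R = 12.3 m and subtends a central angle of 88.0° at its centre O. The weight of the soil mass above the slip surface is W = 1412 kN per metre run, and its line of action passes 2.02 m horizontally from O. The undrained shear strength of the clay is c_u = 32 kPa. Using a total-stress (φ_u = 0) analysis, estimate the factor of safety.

Taking moments about the centre O, the resisting moment is provided by the undrained shear strength acting along the arc:
Arc length L_a = R·θ = 12.3·(88.0°·π/180) = 12.3·1.5359 = 18.89 m
M_R = c_u·L_a·R = 32·18.89·12.3 = 7435.7 kN·m/m
M_D = W·d = 1412·2.02 = 2852.2 kN·m/m
FS = M_R / M_D = 7435.7 / 2852.2 = 2.607

FS = 2.61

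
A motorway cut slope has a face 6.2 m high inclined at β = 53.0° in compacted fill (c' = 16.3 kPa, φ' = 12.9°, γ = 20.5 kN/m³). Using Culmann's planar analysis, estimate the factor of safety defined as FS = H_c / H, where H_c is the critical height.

FS = 1.70

H_c = (4c'/γ) · sinβ cosφ' / [1 − cos(β − φ')]
    = (4·16.3/20.5) · sin53.0°·cos12.9° / [1 − cos40.1°]
    = 3.180 · 0.7785 / 0.2351 = 10.53 m
FS = H_c / H = 10.53 / 6.2 = 1.699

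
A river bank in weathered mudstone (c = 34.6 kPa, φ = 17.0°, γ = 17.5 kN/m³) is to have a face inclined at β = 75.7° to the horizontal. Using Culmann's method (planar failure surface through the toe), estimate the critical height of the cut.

H_c = 15.25 m

Culmann's analysis gives the critical failure plane at α_cr = (β + φ)/2 = (75.7 + 17.0)/2 = 46.4°, and the critical height
H_c = (4c/γ) · sinβ cosφ / [1 − cos(β − φ)]
    = (4·34.6/17.5) · sin75.7°·cos17.0° / [1 − cos(58.7°)]
    = 7.909 · 0.9690·0.9563 / [1 − 0.5195]
    = 7.909 · 0.9267 / 0.4805
    = 15.25 m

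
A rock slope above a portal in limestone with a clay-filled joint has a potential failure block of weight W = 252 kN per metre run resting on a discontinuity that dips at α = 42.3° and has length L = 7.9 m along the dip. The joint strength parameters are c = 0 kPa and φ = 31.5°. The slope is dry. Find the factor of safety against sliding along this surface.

Resolving the block weight along and normal to the plane and applying the Mohr–Coulomb strength on the joint:
N' = W cosα = 252·cos42.3° = 186.4 kN/m
Driving force T = W sinα = 252·sin42.3° = 169.6 kN/m
Resisting force R = c·L + N'·tanφ = 0·7.9 + 186.4·tan31.5° = 0.0 + 114.2 = 114.2 kN/m
FS = R / T = 114.2 / 169.6 = 0.673

FS = 0.67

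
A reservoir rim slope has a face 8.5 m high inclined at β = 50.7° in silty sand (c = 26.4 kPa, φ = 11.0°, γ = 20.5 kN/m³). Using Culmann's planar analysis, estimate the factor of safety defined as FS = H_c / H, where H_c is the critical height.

FS = 2.00

H_c = (4c/γ) · sinβ cosφ / [1 − cos(β − φ)]
    = (4·26.4/20.5) · sin50.7°·cos11.0° / [1 − cos39.7°]
    = 5.151 · 0.7596 / 0.2306 = 16.97 m
FS = H_c / H = 16.97 / 8.5 = 1.996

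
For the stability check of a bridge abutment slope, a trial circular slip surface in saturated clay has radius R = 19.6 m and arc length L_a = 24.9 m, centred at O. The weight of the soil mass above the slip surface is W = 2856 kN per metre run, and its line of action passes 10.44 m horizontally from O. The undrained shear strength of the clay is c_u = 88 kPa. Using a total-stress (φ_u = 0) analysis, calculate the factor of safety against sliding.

FS = 1.44

Taking moments about the centre O, the resisting moment is provided by the undrained shear strength acting along the arc:
M_R = c_u·L_a·R = 88·24.90·19.6 = 42947.5 kN·m/m
M_D = W·d = 2856·10.44 = 29816.6 kN·m/m
FS = M_R / M_D = 42947.5 / 29816.6 = 1.440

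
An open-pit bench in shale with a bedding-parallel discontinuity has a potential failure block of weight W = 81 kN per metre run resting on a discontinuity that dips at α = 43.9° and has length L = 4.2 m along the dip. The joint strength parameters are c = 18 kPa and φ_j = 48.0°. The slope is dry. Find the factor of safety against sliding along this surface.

Resolving the block weight along and normal to the plane and applying the Mohr–Coulomb strength on the joint:
N' = W cosα = 81·cos43.9° = 58.4 kN/m
Driving force T = W sinα = 81·sin43.9° = 56.2 kN/m
Resisting force R = c·L + N'·tanφ_j = 18·4.2 + 58.4·tan48.0° = 75.6 + 64.8 = 140.4 kN/m
FS = R / T = 140.4 / 56.2 = 2.500

FS = 2.50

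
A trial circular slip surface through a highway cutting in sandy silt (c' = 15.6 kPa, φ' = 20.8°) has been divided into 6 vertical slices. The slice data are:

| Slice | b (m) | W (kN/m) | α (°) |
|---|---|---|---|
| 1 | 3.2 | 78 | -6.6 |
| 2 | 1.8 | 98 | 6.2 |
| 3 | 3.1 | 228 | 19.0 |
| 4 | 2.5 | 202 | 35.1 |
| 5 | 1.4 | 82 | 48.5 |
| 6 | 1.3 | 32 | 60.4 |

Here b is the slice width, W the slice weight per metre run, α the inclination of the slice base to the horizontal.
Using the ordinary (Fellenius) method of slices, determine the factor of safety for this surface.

FS = 1.74

Ordinary method of slices: FS = Σ[c'·Δl_i + (W_i cosα_i)·tanφ'] / Σ W_i sinα_i, with Δl_i = b_i / cosα_i.
Slice 1: Δl = 3.2/cos(-6.6°) = 3.221 m; N'_1 = 78·cos(-6.6°) = 77.5; c'Δl = 50.25; W sinα = -9.0
Slice 2: Δl = 1.8/cos6.2° = 1.811 m; N'_2 = 98·cos6.2° = 97.4; c'Δl = 28.25; W sinα = 10.6
Slice 3: Δl = 3.1/cos19.0° = 3.279 m; N'_3 = 228·cos19.0° = 215.6; c'Δl = 51.15; W sinα = 74.2
Slice 4: Δl = 2.5/cos35.1° = 3.056 m; N'_4 = 202·cos35.1° = 165.3; c'Δl = 47.67; W sinα = 116.2
Slice 5: Δl = 1.4/cos48.5° = 2.113 m; N'_5 = 82·cos48.5° = 54.3; c'Δl = 32.96; W sinα = 61.4
Slice 6: Δl = 1.3/cos60.4° = 2.632 m; N'_6 = 32·cos60.4° = 15.8; c'Δl = 41.06; W sinα = 27.8
Σc'Δl = 251.3 kN/m; ΣN' = 625.9 kN/m; ΣW sinα = 281.2 kN/m
Resisting = 251.3 + 625.9·tan20.8° = 251.3 + 237.8 = 489.1 kN/m
FS = 489.1 / 281.2 = 1.739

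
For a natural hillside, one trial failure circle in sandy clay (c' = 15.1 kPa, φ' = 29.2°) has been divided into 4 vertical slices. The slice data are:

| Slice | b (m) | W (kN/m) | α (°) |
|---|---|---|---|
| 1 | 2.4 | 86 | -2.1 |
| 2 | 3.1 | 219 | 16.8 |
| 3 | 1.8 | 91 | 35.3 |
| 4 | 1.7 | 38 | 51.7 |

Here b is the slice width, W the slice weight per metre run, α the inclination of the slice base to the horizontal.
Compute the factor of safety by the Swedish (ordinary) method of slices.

FS = 2.66

Ordinary method of slices: FS = Σ[c'·Δl_i + (W_i cosα_i)·tanφ'] / Σ W_i sinα_i, with Δl_i = b_i / cosα_i.
Slice 1: Δl = 2.4/cos(-2.1°) = 2.402 m; N'_1 = 86·cos(-2.1°) = 85.9; c'Δl = 36.26; W sinα = -3.2
Slice 2: Δl = 3.1/cos16.8° = 3.238 m; N'_2 = 219·cos16.8° = 209.7; c'Δl = 48.90; W sinα = 63.3
Slice 3: Δl = 1.8/cos35.3° = 2.206 m; N'_3 = 91·cos35.3° = 74.3; c'Δl = 33.30; W sinα = 52.6
Slice 4: Δl = 1.7/cos51.7° = 2.743 m; N'_4 = 38·cos51.7° = 23.6; c'Δl = 41.42; W sinα = 29.8
Σc'Δl = 159.9 kN/m; ΣN' = 393.4 kN/m; ΣW sinα = 142.6 kN/m
Resisting = 159.9 + 393.4·tan29.2° = 159.9 + 219.9 = 379.8 kN/m
FS = 379.8 / 142.6 = 2.664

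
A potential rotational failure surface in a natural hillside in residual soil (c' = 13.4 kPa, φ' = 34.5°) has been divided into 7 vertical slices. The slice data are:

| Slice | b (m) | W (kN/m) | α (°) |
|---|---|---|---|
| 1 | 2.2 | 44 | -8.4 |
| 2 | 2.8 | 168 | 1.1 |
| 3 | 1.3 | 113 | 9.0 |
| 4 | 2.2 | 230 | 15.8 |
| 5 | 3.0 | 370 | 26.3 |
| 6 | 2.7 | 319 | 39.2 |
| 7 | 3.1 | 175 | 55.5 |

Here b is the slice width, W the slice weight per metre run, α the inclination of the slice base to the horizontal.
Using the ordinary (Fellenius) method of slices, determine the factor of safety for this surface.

FS = 1.91

Ordinary method of slices: FS = Σ[c'·Δl_i + (W_i cosα_i)·tanφ'] / Σ W_i sinα_i, with Δl_i = b_i / cosα_i.
Slice 1: Δl = 2.2/cos(-8.4°) = 2.224 m; N'_1 = 44·cos(-8.4°) = 43.5; c'Δl = 29.80; W sinα = -6.4
Slice 2: Δl = 2.8/cos1.1° = 2.801 m; N'_2 = 168·cos1.1° = 168.0; c'Δl = 37.53; W sinα = 3.2
Slice 3: Δl = 1.3/cos9.0° = 1.316 m; N'_3 = 113·cos9.0° = 111.6; c'Δl = 17.64; W sinα = 17.7
Slice 4: Δl = 2.2/cos15.8° = 2.286 m; N'_4 = 230·cos15.8° = 221.3; c'Δl = 30.64; W sinα = 62.6
Slice 5: Δl = 3.0/cos26.3° = 3.346 m; N'_5 = 370·cos26.3° = 331.7; c'Δl = 44.84; W sinα = 163.9
Slice 6: Δl = 2.7/cos39.2° = 3.484 m; N'_6 = 319·cos39.2° = 247.2; c'Δl = 46.69; W sinα = 201.6
Slice 7: Δl = 3.1/cos55.5° = 5.473 m; N'_7 = 175·cos55.5° = 99.1; c'Δl = 73.34; W sinα = 144.2
Σc'Δl = 280.5 kN/m; ΣN' = 1222.4 kN/m; ΣW sinα = 586.9 kN/m
Resisting = 280.5 + 1222.4·tan34.5° = 280.5 + 840.2 = 1120.6 kN/m
FS = 1120.6 / 586.9 = 1.909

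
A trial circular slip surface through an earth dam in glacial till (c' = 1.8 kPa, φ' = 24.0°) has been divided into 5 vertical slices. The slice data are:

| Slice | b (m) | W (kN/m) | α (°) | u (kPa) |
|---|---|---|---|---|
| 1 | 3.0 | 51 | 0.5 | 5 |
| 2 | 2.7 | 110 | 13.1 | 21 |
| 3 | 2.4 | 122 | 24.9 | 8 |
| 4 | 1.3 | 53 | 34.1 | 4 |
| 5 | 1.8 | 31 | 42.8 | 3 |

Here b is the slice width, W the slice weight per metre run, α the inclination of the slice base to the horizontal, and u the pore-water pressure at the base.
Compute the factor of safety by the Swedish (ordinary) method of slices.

FS = 0.97

Ordinary method of slices: FS = Σ[c'·Δl_i + (W_i cosα_i − u_i·Δl_i)·tanφ'] / Σ W_i sinα_i, with Δl_i = b_i / cosα_i.
Slice 1: Δl = 3.0/cos0.5° = 3.000 m; N'_1 = 51·cos0.5° − 5·3.000 = 36.0; c'Δl = 5.40; W sinα = 0.4
Slice 2: Δl = 2.7/cos13.1° = 2.772 m; N'_2 = 110·cos13.1° − 21·2.772 = 48.9; c'Δl = 4.99; W sinα = 24.9
Slice 3: Δl = 2.4/cos24.9° = 2.646 m; N'_3 = 122·cos24.9° − 8·2.646 = 89.5; c'Δl = 4.76; W sinα = 51.4
Slice 4: Δl = 1.3/cos34.1° = 1.570 m; N'_4 = 53·cos34.1° − 4·1.570 = 37.6; c'Δl = 2.83; W sinα = 29.7
Slice 5: Δl = 1.8/cos42.8° = 2.453 m; N'_5 = 31·cos42.8° − 3·2.453 = 15.4; c'Δl = 4.42; W sinα = 21.1
Σc'Δl = 22.4 kN/m; ΣN' = 227.4 kN/m; ΣW sinα = 127.5 kN/m
Resisting = 22.4 + 227.4·tan24.0° = 22.4 + 101.2 = 123.6 kN/m
FS = 123.6 / 127.5 = 0.970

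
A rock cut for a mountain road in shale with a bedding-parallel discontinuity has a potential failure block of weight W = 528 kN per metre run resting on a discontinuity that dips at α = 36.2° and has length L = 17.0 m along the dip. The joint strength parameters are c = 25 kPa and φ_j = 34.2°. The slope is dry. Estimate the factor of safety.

Resolving the block weight along and normal to the plane and applying the Mohr–Coulomb strength on the joint:
N' = W cosα = 528·cos36.2° = 426.1 kN/m
Driving force T = W sinα = 528·sin36.2° = 311.8 kN/m
Resisting force R = c·L + N'·tanφ_j = 25·17.0 + 426.1·tan34.2° = 425.0 + 289.6 = 714.6 kN/m
FS = R / T = 714.6 / 311.8 = 2.291

FS = 2.29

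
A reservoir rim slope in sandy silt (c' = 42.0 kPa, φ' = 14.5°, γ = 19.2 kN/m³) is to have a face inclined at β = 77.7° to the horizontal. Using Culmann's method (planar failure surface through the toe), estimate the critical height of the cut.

Culmann's analysis gives the critical failure plane at α_cr = (β + φ')/2 = (77.7 + 14.5)/2 = 46.1°, and the critical height
H_c = (4c'/γ) · sinβ cosφ' / [1 − cos(β − φ')]
    = (4·42.0/19.2) · sin77.7°·cos14.5° / [1 − cos(63.2°)]
    = 8.750 · 0.9770·0.9681 / [1 − 0.4509]
    = 8.750 · 0.9459 / 0.5491
    = 15.07 m

H_c = 15.07 m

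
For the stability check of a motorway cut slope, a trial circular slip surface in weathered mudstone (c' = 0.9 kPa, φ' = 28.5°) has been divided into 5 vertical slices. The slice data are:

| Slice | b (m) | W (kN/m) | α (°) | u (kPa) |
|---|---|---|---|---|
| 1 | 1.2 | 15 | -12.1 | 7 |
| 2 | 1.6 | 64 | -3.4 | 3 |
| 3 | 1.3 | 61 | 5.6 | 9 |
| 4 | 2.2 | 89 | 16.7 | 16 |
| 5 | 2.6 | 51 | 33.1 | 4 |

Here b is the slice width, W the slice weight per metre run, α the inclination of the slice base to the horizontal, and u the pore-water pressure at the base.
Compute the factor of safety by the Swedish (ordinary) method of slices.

FS = 2.16

Ordinary method of slices: FS = Σ[c'·Δl_i + (W_i cosα_i − u_i·Δl_i)·tanφ'] / Σ W_i sinα_i, with Δl_i = b_i / cosα_i.
Slice 1: Δl = 1.2/cos(-12.1°) = 1.227 m; N'_1 = 15·cos(-12.1°) − 7·1.227 = 6.1; c'Δl = 1.10; W sinα = -3.1
Slice 2: Δl = 1.6/cos(-3.4°) = 1.603 m; N'_2 = 64·cos(-3.4°) − 3·1.603 = 59.1; c'Δl = 1.44; W sinα = -3.8
Slice 3: Δl = 1.3/cos5.6° = 1.306 m; N'_3 = 61·cos5.6° − 9·1.306 = 49.0; c'Δl = 1.18; W sinα = 6.0
Slice 4: Δl = 2.2/cos16.7° = 2.297 m; N'_4 = 89·cos16.7° − 16·2.297 = 48.5; c'Δl = 2.07; W sinα = 25.6
Slice 5: Δl = 2.6/cos33.1° = 3.104 m; N'_5 = 51·cos33.1° − 4·3.104 = 30.3; c'Δl = 2.79; W sinα = 27.9
Σc'Δl = 8.6 kN/m; ΣN' = 192.9 kN/m; ΣW sinα = 52.4 kN/m
Resisting = 8.6 + 192.9·tan28.5° = 8.6 + 104.7 = 113.3 kN/m
FS = 113.3 / 52.4 = 2.161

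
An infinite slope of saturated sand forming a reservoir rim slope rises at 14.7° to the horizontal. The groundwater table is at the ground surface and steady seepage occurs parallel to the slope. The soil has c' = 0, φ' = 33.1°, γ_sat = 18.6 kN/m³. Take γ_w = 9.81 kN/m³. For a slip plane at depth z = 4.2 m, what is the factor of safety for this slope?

With seepage parallel to the slope and the water table at the surface, the effective normal stress on the slip plane uses the buoyant unit weight γ' = γ_sat − γ_w while the driving shear stress uses γ_sat:
FS = [c' + γ' z cos²β tanφ'] / [γ_sat z sinβ cosβ]
(For c' = 0 this reduces to FS = (γ'/γ_sat)·tanφ'/tanβ.)
γ' = 18.6 − 9.81 = 8.79 kN/m³
Numerator = 0.0 + 8.79·4.2·cos²14.7°·tan33.1° = 0.0 + 8.79·4.2·0.9356·0.6519 = 22.517 kPa
Denominator = 18.6·4.2·sin14.7°·cos14.7° = 18.6·4.2·0.2538·0.9673 = 19.175 kPa
FS = 22.517 / 19.175 = 1.174

FS = 1.17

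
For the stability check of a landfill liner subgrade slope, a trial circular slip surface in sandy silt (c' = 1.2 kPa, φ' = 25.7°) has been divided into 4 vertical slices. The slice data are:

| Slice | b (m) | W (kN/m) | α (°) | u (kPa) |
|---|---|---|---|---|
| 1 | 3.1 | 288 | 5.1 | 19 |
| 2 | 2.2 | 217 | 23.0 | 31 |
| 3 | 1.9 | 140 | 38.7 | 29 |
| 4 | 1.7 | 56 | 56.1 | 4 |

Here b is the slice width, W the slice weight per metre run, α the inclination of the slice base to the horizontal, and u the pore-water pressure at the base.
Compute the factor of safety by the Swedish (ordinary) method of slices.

FS = 0.86

Ordinary method of slices: FS = Σ[c'·Δl_i + (W_i cosα_i − u_i·Δl_i)·tanφ'] / Σ W_i sinα_i, with Δl_i = b_i / cosα_i.
Slice 1: Δl = 3.1/cos5.1° = 3.112 m; N'_1 = 288·cos5.1° − 19·3.112 = 227.7; c'Δl = 3.73; W sinα = 25.6
Slice 2: Δl = 2.2/cos23.0° = 2.390 m; N'_2 = 217·cos23.0° − 31·2.390 = 125.7; c'Δl = 2.87; W sinα = 84.8
Slice 3: Δl = 1.9/cos38.7° = 2.435 m; N'_3 = 140·cos38.7° − 29·2.435 = 38.7; c'Δl = 2.92; W sinα = 87.5
Slice 4: Δl = 1.7/cos56.1° = 3.048 m; N'_4 = 56·cos56.1° − 4·3.048 = 19.0; c'Δl = 3.66; W sinα = 46.5
Σc'Δl = 13.2 kN/m; ΣN' = 411.1 kN/m; ΣW sinα = 244.4 kN/m
Resisting = 13.2 + 411.1·tan25.7° = 13.2 + 197.8 = 211.0 kN/m
FS = 211.0 / 244.4 = 0.863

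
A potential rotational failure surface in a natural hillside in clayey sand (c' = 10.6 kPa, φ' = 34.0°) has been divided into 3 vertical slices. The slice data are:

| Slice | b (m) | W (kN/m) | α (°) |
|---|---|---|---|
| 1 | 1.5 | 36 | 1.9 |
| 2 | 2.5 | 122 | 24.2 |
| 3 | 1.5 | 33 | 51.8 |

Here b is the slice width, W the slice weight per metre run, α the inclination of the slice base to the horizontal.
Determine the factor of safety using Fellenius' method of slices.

FS = 2.38

Ordinary method of slices: FS = Σ[c'·Δl_i + (W_i cosα_i)·tanφ'] / Σ W_i sinα_i, with Δl_i = b_i / cosα_i.
Slice 1: Δl = 1.5/cos1.9° = 1.501 m; N'_1 = 36·cos1.9° = 36.0; c'Δl = 15.91; W sinα = 1.2
Slice 2: Δl = 2.5/cos24.2° = 2.741 m; N'_2 = 122·cos24.2° = 111.3; c'Δl = 29.05; W sinα = 50.0
Slice 3: Δl = 1.5/cos51.8° = 2.426 m; N'_3 = 33·cos51.8° = 20.4; c'Δl = 25.71; W sinα = 25.9
Σc'Δl = 70.7 kN/m; ΣN' = 167.7 kN/m; ΣW sinα = 77.1 kN/m
Resisting = 70.7 + 167.7·tan34.0° = 70.7 + 113.1 = 183.8 kN/m
FS = 183.8 / 77.1 = 2.382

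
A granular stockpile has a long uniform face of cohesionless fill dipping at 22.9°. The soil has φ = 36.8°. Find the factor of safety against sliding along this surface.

FS = 1.77

For a dry cohesionless infinite slope the factor of safety is FS = tanφ / tanβ.
FS = tan36.8° / tan22.9° = 0.7481 / 0.4224 = 1.771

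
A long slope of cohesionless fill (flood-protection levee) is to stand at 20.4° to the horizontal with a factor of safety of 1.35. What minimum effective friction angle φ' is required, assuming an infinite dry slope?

FS = tanφ'/tanβ ⇒ tanφ' = FS · tanβ = 1.35 · tan20.4° = 0.5021
φ' = arctan(0.5021) = 26.66°

φ' = 26.7°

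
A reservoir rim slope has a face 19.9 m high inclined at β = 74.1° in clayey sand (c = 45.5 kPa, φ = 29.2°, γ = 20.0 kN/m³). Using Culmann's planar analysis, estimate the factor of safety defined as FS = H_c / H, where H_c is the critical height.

FS = 1.32

H_c = (4c/γ) · sinβ cosφ / [1 − cos(β − φ)]
    = (4·45.5/20.0) · sin74.1°·cos29.2° / [1 − cos44.9°]
    = 9.100 · 0.8395 / 0.2917 = 26.19 m
FS = H_c / H = 26.19 / 19.9 = 1.316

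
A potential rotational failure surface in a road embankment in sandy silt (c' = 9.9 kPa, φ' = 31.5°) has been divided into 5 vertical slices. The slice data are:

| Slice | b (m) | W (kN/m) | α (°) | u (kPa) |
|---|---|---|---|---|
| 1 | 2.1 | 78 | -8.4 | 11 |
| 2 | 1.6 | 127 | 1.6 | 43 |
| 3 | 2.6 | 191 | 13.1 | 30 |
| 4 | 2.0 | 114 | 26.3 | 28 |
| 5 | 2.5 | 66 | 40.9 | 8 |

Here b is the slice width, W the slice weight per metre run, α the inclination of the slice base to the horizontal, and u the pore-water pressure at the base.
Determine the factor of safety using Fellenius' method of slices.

Ordinary method of slices: FS = Σ[c'·Δl_i + (W_i cosα_i − u_i·Δl_i)·tanφ'] / Σ W_i sinα_i, with Δl_i = b_i / cosα_i.
Slice 1: Δl = 2.1/cos(-8.4°) = 2.123 m; N'_1 = 78·cos(-8.4°) − 11·2.123 = 53.8; c'Δl = 21.02; W sinα = -11.4
Slice 2: Δl = 1.6/cos1.6° = 1.601 m; N'_2 = 127·cos1.6° − 43·1.601 = 58.1; c'Δl = 15.85; W sinα = 3.5
Slice 3: Δl = 2.6/cos13.1° = 2.669 m; N'_3 = 191·cos13.1° − 30·2.669 = 105.9; c'Δl = 26.43; W sinα = 43.3
Slice 4: Δl = 2.0/cos26.3° = 2.231 m; N'_4 = 114·cos26.3° − 28·2.231 = 39.7; c'Δl = 22.09; W sinα = 50.5
Slice 5: Δl = 2.5/cos40.9° = 3.308 m; N'_5 = 66·cos40.9° − 8·3.308 = 23.4; c'Δl = 32.74; W sinα = 43.2
Σc'Δl = 118.1 kN/m; ΣN' = 281.0 kN/m; ΣW sinα = 129.2 kN/m
Resisting = 118.1 + 281.0·tan31.5° = 118.1 + 172.2 = 290.3 kN/m
FS = 290.3 / 129.2 = 2.248

FS = 2.25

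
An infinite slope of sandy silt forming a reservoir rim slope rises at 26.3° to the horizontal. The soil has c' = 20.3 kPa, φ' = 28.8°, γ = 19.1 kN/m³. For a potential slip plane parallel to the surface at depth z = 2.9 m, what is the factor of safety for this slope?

FS = 2.04

For an infinite slope with a slip plane parallel to the surface (no pore pressure): FS = [c' + γz cos²β tanφ'] / [γz sinβ cosβ].
γz = 19.1·2.9 = 55.39 kN/m²
Numerator = 20.3 + 55.39·cos²26.3°·tan28.8° = 20.3 + 55.39·0.8037·0.5498 = 44.773 kPa
Denominator = 55.39·sin26.3°·cos26.3° = 55.39·0.4431·0.8965 = 22.001 kPa
FS = 44.773 / 22.001 = 2.035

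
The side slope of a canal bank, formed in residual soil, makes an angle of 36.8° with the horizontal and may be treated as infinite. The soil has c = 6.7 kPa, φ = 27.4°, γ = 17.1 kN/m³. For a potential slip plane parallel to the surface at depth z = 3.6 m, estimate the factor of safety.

FS = 0.92

For an infinite slope with a slip plane parallel to the surface (no pore pressure): FS = [c + γz cos²β tanφ] / [γz sinβ cosβ].
γz = 17.1·3.6 = 61.56 kN/m²
Numerator = 6.7 + 61.56·cos²36.8°·tan27.4° = 6.7 + 61.56·0.6412·0.5184 = 27.160 kPa
Denominator = 61.56·sin36.8°·cos36.8° = 61.56·0.5990·0.8007 = 29.528 kPa
FS = 27.160 / 29.528 = 0.920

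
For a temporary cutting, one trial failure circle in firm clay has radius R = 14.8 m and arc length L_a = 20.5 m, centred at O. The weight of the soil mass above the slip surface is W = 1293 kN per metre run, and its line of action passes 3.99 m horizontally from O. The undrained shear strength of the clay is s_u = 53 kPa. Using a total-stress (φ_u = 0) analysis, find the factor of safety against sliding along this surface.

FS = 3.12

Taking moments about the centre O, the resisting moment is provided by the undrained shear strength acting along the arc:
M_R = s_u·L_a·R = 53·20.50·14.8 = 16080.2 kN·m/m
M_D = W·d = 1293·3.99 = 5159.1 kN·m/m
FS = M_R / M_D = 16080.2 / 5159.1 = 3.117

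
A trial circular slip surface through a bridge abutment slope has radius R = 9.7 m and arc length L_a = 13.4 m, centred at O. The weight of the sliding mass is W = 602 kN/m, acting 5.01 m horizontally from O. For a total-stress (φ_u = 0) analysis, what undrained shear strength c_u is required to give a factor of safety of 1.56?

FS = c_u·L_a·R / (W·d), so c_u = FS·W·d / (L_a·R).
c_u = 1.56·602·5.01 / (13.40·9.7) = 4705.0 / 129.98 = 36.20 kPa

c_u = 36.2 kPa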